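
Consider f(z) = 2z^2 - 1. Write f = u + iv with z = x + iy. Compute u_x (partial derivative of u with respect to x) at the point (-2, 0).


Step 1: f(z) = 2(x+iy)^2 - 1
Step 2: u = 2(x^2 - y^2) - 1
Step 3: u_x = 4x + 0
Step 4: At (-2, 0): u_x = -8 + 0 = -8

-8


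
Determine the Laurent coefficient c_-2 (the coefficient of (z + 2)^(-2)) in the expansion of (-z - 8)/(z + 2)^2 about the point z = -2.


Step 1: Write the numerator in powers of (z + 2): -z - 8 = -(z + 2) + (-1*(-2) - 8) = -(z + 2) - 6
Step 2: Divide by (z + 2)^2: f(z) = -6(z + 2)^(-2) - (z + 2)^(-1)
Step 3: This finite sum is the Laurent series of f about z = -2.
Step 4: Coefficient of (z + 2)^(-2) = -1*(-2) - 8 = -6

-6


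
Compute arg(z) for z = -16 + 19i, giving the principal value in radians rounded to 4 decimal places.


Step 1: z = -16 + 19i
Step 2: arg(z) = atan2(19, -16)
Step 3: arg(z) = 2.2707

2.2707


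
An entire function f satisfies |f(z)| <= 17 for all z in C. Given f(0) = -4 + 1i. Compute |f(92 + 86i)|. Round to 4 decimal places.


Step 1: By Liouville's theorem, a bounded entire function is constant.
Step 2: f(z) = f(0) = -4 + 1i for all z.
Step 3: |f(w)| = |-4 + 1i| = sqrt(16 + 1)
Step 4: = 4.1231

4.1231


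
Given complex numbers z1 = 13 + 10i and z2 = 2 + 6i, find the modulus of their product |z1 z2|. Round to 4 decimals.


Step 1: |z1| = sqrt(13^2 + 10^2) = sqrt(269)
Step 2: |z2| = sqrt(2^2 + 6^2) = sqrt(40)
Step 3: |z1*z2| = |z1|*|z2| = sqrt(269) * sqrt(40) = sqrt(269 * 40) = sqrt(10760)
Step 4: = 103.7304

103.7304


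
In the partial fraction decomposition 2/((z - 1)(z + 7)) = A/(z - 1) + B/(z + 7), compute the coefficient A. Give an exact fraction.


Step 1: Multiply both sides by (z - 1) and set z = 1
Step 2: A = 2 / (1 + 7)
Step 3: A = 2 / 8
Step 4: A = 1/4

1/4


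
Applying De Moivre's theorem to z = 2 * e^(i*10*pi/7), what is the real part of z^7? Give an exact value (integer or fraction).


Step 1: By De Moivre's theorem, z^7 = 2^7 * e^(i*7*10*pi/7) = 128 * (cos(10*pi) + i*sin(10*pi))
Step 2: |z|^7 = 2^7 = 128
Step 3: Reduce the angle mod 2*pi: 10*pi - 10*pi = 0
Step 4: cos(0) = 1
Step 5: Re(z^7) = 128 * 1 = 128

128


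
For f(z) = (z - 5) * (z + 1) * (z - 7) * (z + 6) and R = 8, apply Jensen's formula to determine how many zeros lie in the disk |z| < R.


Jensen's formula: (1/2pi)*integral log|f(Re^it)|dt = log|f(0)| + sum_{|a_k|<R} log(R/|a_k|)
Step 1: f(0) = (-5) * 1 * (-7) * 6 = 210
Step 2: log|f(0)| = log|5| + log|-1| + log|7| + log|-6| = 5.3471
Step 3: Zeros inside |z| < 8: 5, -1, 7, -6
Step 4: Jensen sum = log(8/5) + log(8/1) + log(8/7) + log(8/6) = 2.9707
Step 5: n(R) = number of terms in the Jensen sum = count of zeros inside |z| < 8 = 4

4


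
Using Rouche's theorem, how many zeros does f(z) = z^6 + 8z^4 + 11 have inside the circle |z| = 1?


Step 1: On |z| = 1 the three terms have sizes |z^6| = 1^6 = 1, |8z^4| = 8*1^4 = 8, |11| = 11
Step 2: The dominant term is g(z) = 11; let h(z) = z^6 + 8z^4 so f = g + h
Step 3: On |z| = 1: |g| = 11 and |h| <= 1 + 8 = 9
Step 4: Since 11 > 9, |h| < |g| on |z| = 1, so by Rouche f has the same number of zeros as g inside |z| < 1
Step 5: g(z) = 11 is a nonzero constant with no zeros inside |z| < 1. Answer = 0

0


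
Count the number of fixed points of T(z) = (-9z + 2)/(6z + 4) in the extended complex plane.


Step 1: Fixed points satisfy T(z) = z
Step 2: 6z^2 + 13z - 2 = 0
Step 3: Discriminant = 13^2 - 4*6*(-2) = 217
Step 4: Number of fixed points = 2

2


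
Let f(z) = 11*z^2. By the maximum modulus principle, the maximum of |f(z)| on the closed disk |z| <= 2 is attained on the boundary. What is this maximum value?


Step 1: On |z| = 2, |f(z)| = 11 * |z|^2 = 11 * 2^2
Step 2: By maximum modulus principle, maximum is on boundary.
Step 3: Maximum = 11 * 4 = 44

44


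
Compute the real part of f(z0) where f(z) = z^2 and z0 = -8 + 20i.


Step 1: z0 = -8 + 20i
Step 2: z0^2 = (-8)^2 - 20^2 - 320i
Step 3: real part = 64 - 400 = -336

-336


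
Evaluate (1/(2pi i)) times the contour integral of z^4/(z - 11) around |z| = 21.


Step 1: f(z) = z^4, a = 11 is inside |z| = 21
Step 2: By Cauchy integral formula: (1/(2pi*i)) * integral = f(a)
Step 3: f(11) = 11^4 = 14641

14641


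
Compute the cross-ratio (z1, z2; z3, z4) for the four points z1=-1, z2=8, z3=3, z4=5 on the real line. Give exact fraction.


Step 1: (z1-z3)(z2-z4) = (-4) * 3 = -12
Step 2: (z1-z4)(z2-z3) = (-6) * 5 = -30
Step 3: Cross-ratio = 12/30 = 2/5

2/5


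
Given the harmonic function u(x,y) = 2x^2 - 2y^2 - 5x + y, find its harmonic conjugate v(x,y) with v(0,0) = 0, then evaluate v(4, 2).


Step 1: v_x = -u_y = 4y - 1
Step 2: v_y = u_x = 4x - 5
Step 3: v = 4xy - x - 5y + C
Step 4: v(0,0) = 0 => C = 0
Step 5: v(4, 2) = 18

18


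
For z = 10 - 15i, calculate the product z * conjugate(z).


Step 1: conj(z) = 10 + 15i
Step 2: z * conj(z) = 10^2 + (-15)^2
Step 3: = 100 + 225 = 325

325


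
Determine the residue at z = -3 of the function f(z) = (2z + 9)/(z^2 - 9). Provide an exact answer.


Step 1: Q(z) = z^2 - 9 = (z + 3)(z - 3)
Step 2: Q'(z) = 2z
Step 3: Q'(-3) = -6, P(-3) = 3
Step 4: Res = P(-3)/Q'(-3) = 3/(-6) = -1/2

-1/2


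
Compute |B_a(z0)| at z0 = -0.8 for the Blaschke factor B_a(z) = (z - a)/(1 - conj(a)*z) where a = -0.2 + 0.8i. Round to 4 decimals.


Step 1: Numerator z0 - a = -0.8 - (-0.2 + 0.8i) = -0.6 - 0.8i
Step 2: Denominator 1 - conj(a)*z0 = 1 - (-0.2 - 0.8i)*(-0.8) = 0.84 - 0.64i
Step 3: |z0 - a|^2 = (-0.6)^2 + (-0.8)^2 = 1; |1 - conj(a)*z0|^2 = 0.84^2 + (-0.64)^2 = 1.1152
Step 4: |B_a(-0.8)| = sqrt(1 / 1.1152) = sqrt(0.8967)
Step 5: = 0.9469

0.9469


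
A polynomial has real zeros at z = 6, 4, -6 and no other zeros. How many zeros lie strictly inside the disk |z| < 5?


Step 1: Check each root:
  z = 6: |6| = 6 >= 5
  z = 4: |4| = 4 < 5
  z = -6: |-6| = 6 >= 5
Step 2: Count = 1

1


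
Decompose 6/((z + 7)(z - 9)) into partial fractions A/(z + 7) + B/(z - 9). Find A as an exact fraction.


Step 1: Multiply both sides by (z + 7) and set z = -7
Step 2: A = 6 / (-7 - 9)
Step 3: A = 6 / (-16)
Step 4: A = -3/8

-3/8


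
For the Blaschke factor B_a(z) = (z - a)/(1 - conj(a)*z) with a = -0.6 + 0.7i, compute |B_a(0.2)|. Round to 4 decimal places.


Step 1: Numerator z0 - a = 0.2 - (-0.6 + 0.7i) = 0.8 - 0.7i
Step 2: Denominator 1 - conj(a)*z0 = 1 - (-0.6 - 0.7i)*0.2 = 1.12 + 0.14i
Step 3: |z0 - a|^2 = 0.8^2 + (-0.7)^2 = 1.13; |1 - conj(a)*z0|^2 = 1.12^2 + 0.14^2 = 1.274
Step 4: |B_a(0.2)| = sqrt(1.13 / 1.274) = sqrt(0.88697)
Step 5: = 0.9418

0.9418


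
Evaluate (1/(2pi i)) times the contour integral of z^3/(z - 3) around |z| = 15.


Step 1: f(z) = z^3, a = 3 is inside |z| = 15
Step 2: By Cauchy integral formula: (1/(2pi*i)) * integral = f(a)
Step 3: f(3) = 3^3 = 27

27


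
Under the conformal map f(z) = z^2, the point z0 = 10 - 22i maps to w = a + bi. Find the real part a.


Step 1: z0 = 10 - 22i
Step 2: z0^2 = 10^2 - (-22)^2 - 440i
Step 3: real part = 100 - 484 = -384

-384


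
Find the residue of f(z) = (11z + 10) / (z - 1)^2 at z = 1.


Step 1: Pole of order 2 at z = 1
Step 2: Res = lim d/dz [(z - 1)^2 * f(z)] as z -> 1
Step 3: (z - 1)^2 * f(z) = 11z + 10
Step 4: d/dz[11z + 10] = 11

11


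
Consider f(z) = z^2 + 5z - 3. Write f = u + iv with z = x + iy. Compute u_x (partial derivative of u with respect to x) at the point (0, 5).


Step 1: f(z) = (x+iy)^2 + 5(x+iy) - 3
Step 2: u = (x^2 - y^2) + 5x - 3
Step 3: u_x = 2x + 5
Step 4: At (0, 5): u_x = 0 + 5 = 5

5


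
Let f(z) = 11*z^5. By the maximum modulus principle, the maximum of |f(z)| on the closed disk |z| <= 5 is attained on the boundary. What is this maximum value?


Step 1: On |z| = 5, |f(z)| = 11 * |z|^5 = 11 * 5^5
Step 2: By maximum modulus principle, maximum is on boundary.
Step 3: Maximum = 11 * 3125 = 34375

34375


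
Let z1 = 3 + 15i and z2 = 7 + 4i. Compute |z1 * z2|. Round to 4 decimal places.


Step 1: |z1| = sqrt(3^2 + 15^2) = sqrt(234)
Step 2: |z2| = sqrt(7^2 + 4^2) = sqrt(65)
Step 3: |z1*z2| = |z1|*|z2| = sqrt(234) * sqrt(65) = sqrt(234 * 65) = sqrt(15210)
Step 4: = 123.3288

123.3288


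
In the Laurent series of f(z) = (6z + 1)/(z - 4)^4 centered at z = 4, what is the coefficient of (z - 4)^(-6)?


Step 1: Write the numerator in powers of (z - 4): 6z + 1 = 6(z - 4) + (6*4 + 1) = 6(z - 4) + 25
Step 2: Divide by (z - 4)^4: f(z) = 25(z - 4)^(-4) + 6(z - 4)^(-3)
Step 3: This finite sum is the Laurent series of f about z = 4.
Step 4: Only the powers -4 and -3 appear, so the coefficient of (z - 4)^(-6) = 0

0


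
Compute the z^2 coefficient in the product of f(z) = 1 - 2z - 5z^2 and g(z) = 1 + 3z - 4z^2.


Step 1: z^2 term in f*g comes from: (1)*(-4z^2) + (-2z)*(3z) + (-5z^2)*(1)
Step 2: = -4 - 6 - 5
Step 3: = -15

-15


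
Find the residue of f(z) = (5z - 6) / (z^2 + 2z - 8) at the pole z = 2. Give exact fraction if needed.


Step 1: Q(z) = z^2 + 2z - 8 = (z - 2)(z + 4)
Step 2: Q'(z) = 2z + 2
Step 3: Q'(2) = 6, P(2) = 4
Step 4: Res = P(2)/Q'(2) = 4/6 = 2/3

2/3


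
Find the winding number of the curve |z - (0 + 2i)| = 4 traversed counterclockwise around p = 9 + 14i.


Step 1: Center c = (0, 2), radius = 4
Step 2: |p - c|^2 = 9^2 + 12^2 = 225
Step 3: r^2 = 16
Step 4: |p-c| > r so winding number = 0

0


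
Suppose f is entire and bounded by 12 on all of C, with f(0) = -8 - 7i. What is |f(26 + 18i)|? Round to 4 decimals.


Step 1: By Liouville's theorem, a bounded entire function is constant.
Step 2: f(z) = f(0) = -8 - 7i for all z.
Step 3: |f(w)| = |-8 - 7i| = sqrt(64 + 49)
Step 4: = 10.6301

10.6301


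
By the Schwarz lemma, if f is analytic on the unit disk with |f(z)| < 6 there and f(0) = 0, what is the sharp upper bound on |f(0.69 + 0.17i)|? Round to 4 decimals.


Step 1: g = f/6 maps D -> D with g(0) = 0, so by the Schwarz lemma |g(z)| <= |z|, i.e. |f(z)| <= 6|z|; this is sharp (f(z) = 6z).
Step 2: |z0|^2 = 0.69^2 + 0.17^2 = 0.505
Step 3: |z0| = sqrt(0.505) = 0.710634
Step 4: Best bound = 6 * |z0| = 6 * 0.710634 = 4.2638

4.2638


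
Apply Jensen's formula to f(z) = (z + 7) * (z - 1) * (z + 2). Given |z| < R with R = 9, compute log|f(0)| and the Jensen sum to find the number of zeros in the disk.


Jensen's formula: (1/2pi)*integral log|f(Re^it)|dt = log|f(0)| + sum_{|a_k|<R} log(R/|a_k|)
Step 1: f(0) = 7 * (-1) * 2 = -14
Step 2: log|f(0)| = log|-7| + log|1| + log|-2| = 2.6391
Step 3: Zeros inside |z| < 9: -7, 1, -2
Step 4: Jensen sum = log(9/7) + log(9/1) + log(9/2) = 3.9526
Step 5: n(R) = number of terms in the Jensen sum = count of zeros inside |z| < 9 = 3

3


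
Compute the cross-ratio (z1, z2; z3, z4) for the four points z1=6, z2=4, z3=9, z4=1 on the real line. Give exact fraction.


Step 1: (z1-z3)(z2-z4) = (-3) * 3 = -9
Step 2: (z1-z4)(z2-z3) = 5 * (-5) = -25
Step 3: Cross-ratio = 9/25 = 9/25

9/25


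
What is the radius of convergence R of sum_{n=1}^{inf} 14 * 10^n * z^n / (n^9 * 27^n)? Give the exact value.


Step 1: General term a_n = 14 * 10^n / (n^9 * 27^n)
Step 2: By the root test, |a_n|^(1/n) = 14^(1/n) * 10 / (n^(9/n) * 27) -> 10/27 as n -> infinity (since 14^(1/n) -> 1 and n^(9/n) -> 1)
Step 3: R = 1/lim|a_n|^(1/n) = 27/10

27/10


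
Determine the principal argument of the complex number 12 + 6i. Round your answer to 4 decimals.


Step 1: z = 12 + 6i
Step 2: arg(z) = atan2(6, 12)
Step 3: arg(z) = 0.4636

0.4636


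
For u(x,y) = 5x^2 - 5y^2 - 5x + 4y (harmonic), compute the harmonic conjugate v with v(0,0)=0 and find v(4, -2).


Step 1: v_x = -u_y = 10y - 4
Step 2: v_y = u_x = 10x - 5
Step 3: v = 10xy - 4x - 5y + C
Step 4: v(0,0) = 0 => C = 0
Step 5: v(4, -2) = -86

-86


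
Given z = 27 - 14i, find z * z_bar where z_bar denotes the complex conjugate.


Step 1: conj(z) = 27 + 14i
Step 2: z * conj(z) = 27^2 + (-14)^2
Step 3: = 729 + 196 = 925

925


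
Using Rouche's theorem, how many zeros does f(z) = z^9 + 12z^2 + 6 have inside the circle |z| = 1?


Step 1: On |z| = 1 the three terms have sizes |z^9| = 1^9 = 1, |12z^2| = 12*1^2 = 12, |6| = 6
Step 2: The dominant term is g(z) = 12z^2; let h(z) = z^9 + 6 so f = g + h
Step 3: On |z| = 1: |g| = 12 and |h| <= 1 + 6 = 7
Step 4: Since 12 > 7, |h| < |g| on |z| = 1, so by Rouche f has the same number of zeros as g inside |z| < 1
Step 5: g(z) = 12z^2 has 2 zeros (at the origin, multiplicity 2) inside |z| < 1. Answer = 2

2


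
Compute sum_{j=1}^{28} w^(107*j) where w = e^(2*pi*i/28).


Step 1: The sum sum_{j=1}^{n} w^(k*j) equals n if n | k, else 0.
Step 2: Here n = 28, k = 107
Step 3: Does n divide k? 28 | 107 -> False
Step 4: Sum = 0

0


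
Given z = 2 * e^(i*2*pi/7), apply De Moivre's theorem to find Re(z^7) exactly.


Step 1: By De Moivre's theorem, z^7 = 2^7 * e^(i*7*2*pi/7) = 128 * (cos(2*pi) + i*sin(2*pi))
Step 2: |z|^7 = 2^7 = 128
Step 3: Reduce the angle mod 2*pi: 2*pi - 2*pi = 0
Step 4: cos(0) = 1
Step 5: Re(z^7) = 128 * 1 = 128

128


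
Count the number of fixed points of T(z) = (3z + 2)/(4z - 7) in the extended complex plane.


Step 1: Fixed points satisfy T(z) = z
Step 2: 4z^2 - 10z - 2 = 0
Step 3: Discriminant = (-10)^2 - 4*4*(-2) = 132
Step 4: Number of fixed points = 2

2


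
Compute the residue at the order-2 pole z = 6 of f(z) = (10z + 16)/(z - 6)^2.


Step 1: Pole of order 2 at z = 6
Step 2: Res = lim d/dz [(z - 6)^2 * f(z)] as z -> 6
Step 3: (z - 6)^2 * f(z) = 10z + 16
Step 4: d/dz[10z + 16] = 10

10


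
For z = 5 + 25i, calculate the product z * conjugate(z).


Step 1: conj(z) = 5 - 25i
Step 2: z * conj(z) = 5^2 + 25^2
Step 3: = 25 + 625 = 650

650


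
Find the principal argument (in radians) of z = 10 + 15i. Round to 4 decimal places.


Step 1: z = 10 + 15i
Step 2: arg(z) = atan2(15, 10)
Step 3: arg(z) = 0.9828

0.9828


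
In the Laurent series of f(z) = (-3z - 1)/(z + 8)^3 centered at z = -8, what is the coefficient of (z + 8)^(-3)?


Step 1: Write the numerator in powers of (z + 8): -3z - 1 = -3(z + 8) + (-3*(-8) - 1) = -3(z + 8) + 23
Step 2: Divide by (z + 8)^3: f(z) = 23(z + 8)^(-3) - 3(z + 8)^(-2)
Step 3: This finite sum is the Laurent series of f about z = -8.
Step 4: Coefficient of (z + 8)^(-3) = -3*(-8) - 1 = 23

23


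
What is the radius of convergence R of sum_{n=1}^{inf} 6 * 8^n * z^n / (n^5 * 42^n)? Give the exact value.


Step 1: General term a_n = 6 * 8^n / (n^5 * 42^n)
Step 2: By the root test, |a_n|^(1/n) = 6^(1/n) * 8 / (n^(5/n) * 42) -> 8/42 as n -> infinity (since 6^(1/n) -> 1 and n^(5/n) -> 1)
Step 3: R = 1/lim|a_n|^(1/n) = 42/8 = 21/4

21/4


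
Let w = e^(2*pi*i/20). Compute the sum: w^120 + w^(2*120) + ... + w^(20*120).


Step 1: The sum sum_{j=1}^{n} w^(k*j) equals n if n | k, else 0.
Step 2: Here n = 20, k = 120
Step 3: Does n divide k? 20 | 120 -> True
Step 4: Sum = 20

20


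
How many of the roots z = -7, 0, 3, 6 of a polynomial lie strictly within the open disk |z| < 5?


Step 1: Check each root:
  z = -7: |-7| = 7 >= 5
  z = 0: |0| = 0 < 5
  z = 3: |3| = 3 < 5
  z = 6: |6| = 6 >= 5
Step 2: Count = 2

2


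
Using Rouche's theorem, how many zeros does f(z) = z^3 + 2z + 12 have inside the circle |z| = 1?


Step 1: On |z| = 1 the three terms have sizes |z^3| = 1^3 = 1, |2z| = 2*1 = 2, |12| = 12
Step 2: The dominant term is g(z) = 12; let h(z) = z^3 + 2z so f = g + h
Step 3: On |z| = 1: |g| = 12 and |h| <= 1 + 2 = 3
Step 4: Since 12 > 3, |h| < |g| on |z| = 1, so by Rouche f has the same number of zeros as g inside |z| < 1
Step 5: g(z) = 12 is a nonzero constant with no zeros inside |z| < 1. Answer = 0

0


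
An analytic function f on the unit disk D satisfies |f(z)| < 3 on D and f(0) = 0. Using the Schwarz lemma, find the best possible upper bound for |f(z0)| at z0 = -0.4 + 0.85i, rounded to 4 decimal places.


Step 1: g = f/3 maps D -> D with g(0) = 0, so by the Schwarz lemma |g(z)| <= |z|, i.e. |f(z)| <= 3|z|; this is sharp (f(z) = 3z).
Step 2: |z0|^2 = (-0.4)^2 + 0.85^2 = 0.8825
Step 3: |z0| = sqrt(0.8825) = 0.939415
Step 4: Best bound = 3 * |z0| = 3 * 0.939415 = 2.8182

2.8182


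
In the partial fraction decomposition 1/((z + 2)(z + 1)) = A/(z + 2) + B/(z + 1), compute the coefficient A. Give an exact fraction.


Step 1: Multiply both sides by (z + 2) and set z = -2
Step 2: A = 1 / (-2 + 1)
Step 3: A = 1 / (-1)
Step 4: A = -1

-1


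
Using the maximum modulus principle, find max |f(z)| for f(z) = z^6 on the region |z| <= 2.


Step 1: On |z| = 2, |f(z)| = |z|^6 = 2^6
Step 2: By maximum modulus principle, maximum is on boundary.
Step 3: Maximum = 64 = 64

64


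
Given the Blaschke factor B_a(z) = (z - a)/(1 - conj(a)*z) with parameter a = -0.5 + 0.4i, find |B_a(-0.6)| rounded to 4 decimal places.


Step 1: Numerator z0 - a = -0.6 - (-0.5 + 0.4i) = -0.1 - 0.4i
Step 2: Denominator 1 - conj(a)*z0 = 1 - (-0.5 - 0.4i)*(-0.6) = 0.7 - 0.24i
Step 3: |z0 - a|^2 = (-0.1)^2 + (-0.4)^2 = 0.17; |1 - conj(a)*z0|^2 = 0.7^2 + (-0.24)^2 = 0.5476
Step 4: |B_a(-0.6)| = sqrt(0.17 / 0.5476) = sqrt(0.310446)
Step 5: = 0.5572

0.5572


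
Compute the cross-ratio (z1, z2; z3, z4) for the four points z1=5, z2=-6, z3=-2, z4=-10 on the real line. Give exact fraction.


Step 1: (z1-z3)(z2-z4) = 7 * 4 = 28
Step 2: (z1-z4)(z2-z3) = 15 * (-4) = -60
Step 3: Cross-ratio = -28/60 = -7/15

-7/15


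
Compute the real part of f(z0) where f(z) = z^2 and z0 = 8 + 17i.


Step 1: z0 = 8 + 17i
Step 2: z0^2 = 8^2 - 17^2 + 272i
Step 3: real part = 64 - 289 = -225

-225


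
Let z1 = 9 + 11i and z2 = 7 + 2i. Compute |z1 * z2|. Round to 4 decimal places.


Step 1: |z1| = sqrt(9^2 + 11^2) = sqrt(202)
Step 2: |z2| = sqrt(7^2 + 2^2) = sqrt(53)
Step 3: |z1*z2| = |z1|*|z2| = sqrt(202) * sqrt(53) = sqrt(202 * 53) = sqrt(10706)
Step 4: = 103.4698

103.4698


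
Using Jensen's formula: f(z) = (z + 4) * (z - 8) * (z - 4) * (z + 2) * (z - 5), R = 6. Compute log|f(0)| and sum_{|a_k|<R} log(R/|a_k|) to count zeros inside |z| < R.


Jensen's formula: (1/2pi)*integral log|f(Re^it)|dt = log|f(0)| + sum_{|a_k|<R} log(R/|a_k|)
Step 1: f(0) = 4 * (-8) * (-4) * 2 * (-5) = -1280
Step 2: log|f(0)| = log|-4| + log|8| + log|4| + log|-2| + log|5| = 7.1546
Step 3: Zeros inside |z| < 6: -4, 4, -2, 5
Step 4: Jensen sum = log(6/4) + log(6/4) + log(6/2) + log(6/5) = 2.0919
Step 5: n(R) = number of terms in the Jensen sum = count of zeros inside |z| < 6 = 4

4


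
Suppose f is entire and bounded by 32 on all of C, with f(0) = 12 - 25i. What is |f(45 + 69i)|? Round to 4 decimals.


Step 1: By Liouville's theorem, a bounded entire function is constant.
Step 2: f(z) = f(0) = 12 - 25i for all z.
Step 3: |f(w)| = |12 - 25i| = sqrt(144 + 625)
Step 4: = 27.7308

27.7308


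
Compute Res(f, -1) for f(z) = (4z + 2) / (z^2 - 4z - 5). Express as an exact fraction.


Step 1: Q(z) = z^2 - 4z - 5 = (z + 1)(z - 5)
Step 2: Q'(z) = 2z - 4
Step 3: Q'(-1) = -6, P(-1) = -2
Step 4: Res = P(-1)/Q'(-1) = -2/(-6) = 1/3

1/3


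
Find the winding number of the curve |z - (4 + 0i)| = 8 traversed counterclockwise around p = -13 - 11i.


Step 1: Center c = (4, 0), radius = 8
Step 2: |p - c|^2 = (-17)^2 + (-11)^2 = 410
Step 3: r^2 = 64
Step 4: |p-c| > r so winding number = 0

0


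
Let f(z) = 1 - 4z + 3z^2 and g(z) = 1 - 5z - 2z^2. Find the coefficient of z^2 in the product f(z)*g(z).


Step 1: z^2 term in f*g comes from: (1)*(-2z^2) + (-4z)*(-5z) + (3z^2)*(1)
Step 2: = -2 + 20 + 3
Step 3: = 21

21


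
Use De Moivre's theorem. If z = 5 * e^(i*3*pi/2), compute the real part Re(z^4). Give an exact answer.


Step 1: By De Moivre's theorem, z^4 = 5^4 * e^(i*4*3*pi/2) = 625 * (cos(6*pi) + i*sin(6*pi))
Step 2: |z|^4 = 5^4 = 625
Step 3: Reduce the angle mod 2*pi: 6*pi - 6*pi = 0
Step 4: cos(0) = 1
Step 5: Re(z^4) = 625 * 1 = 625

625


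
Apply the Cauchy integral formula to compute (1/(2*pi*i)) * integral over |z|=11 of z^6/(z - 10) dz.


Step 1: f(z) = z^6, a = 10 is inside |z| = 11
Step 2: By Cauchy integral formula: (1/(2pi*i)) * integral = f(a)
Step 3: f(10) = 10^6 = 1000000

1000000


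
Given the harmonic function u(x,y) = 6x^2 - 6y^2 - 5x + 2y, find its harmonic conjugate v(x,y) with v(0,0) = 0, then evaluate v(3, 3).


Step 1: v_x = -u_y = 12y - 2
Step 2: v_y = u_x = 12x - 5
Step 3: v = 12xy - 2x - 5y + C
Step 4: v(0,0) = 0 => C = 0
Step 5: v(3, 3) = 87

87


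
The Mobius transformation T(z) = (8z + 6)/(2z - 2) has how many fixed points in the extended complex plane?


Step 1: Fixed points satisfy T(z) = z
Step 2: 2z^2 - 10z - 6 = 0
Step 3: Discriminant = (-10)^2 - 4*2*(-6) = 148
Step 4: Number of fixed points = 2

2


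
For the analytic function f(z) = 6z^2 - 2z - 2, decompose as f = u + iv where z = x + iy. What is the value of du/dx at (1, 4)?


Step 1: f(z) = 6(x+iy)^2 - 2(x+iy) - 2
Step 2: u = 6(x^2 - y^2) - 2x - 2
Step 3: u_x = 12x - 2
Step 4: At (1, 4): u_x = 12 - 2 = 10

10


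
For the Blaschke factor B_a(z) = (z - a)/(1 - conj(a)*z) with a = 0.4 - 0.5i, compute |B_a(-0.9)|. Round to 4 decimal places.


Step 1: Numerator z0 - a = -0.9 - (0.4 - 0.5i) = -1.3 + 0.5i
Step 2: Denominator 1 - conj(a)*z0 = 1 - (0.4 + 0.5i)*(-0.9) = 1.36 + 0.45i
Step 3: |z0 - a|^2 = (-1.3)^2 + 0.5^2 = 1.94; |1 - conj(a)*z0|^2 = 1.36^2 + 0.45^2 = 2.0521
Step 4: |B_a(-0.9)| = sqrt(1.94 / 2.0521) = sqrt(0.945373)
Step 5: = 0.9723

0.9723


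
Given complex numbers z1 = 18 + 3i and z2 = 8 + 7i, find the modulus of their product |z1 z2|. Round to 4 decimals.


Step 1: |z1| = sqrt(18^2 + 3^2) = sqrt(333)
Step 2: |z2| = sqrt(8^2 + 7^2) = sqrt(113)
Step 3: |z1*z2| = |z1|*|z2| = sqrt(333) * sqrt(113) = sqrt(333 * 113) = sqrt(37629)
Step 4: = 193.982

193.982


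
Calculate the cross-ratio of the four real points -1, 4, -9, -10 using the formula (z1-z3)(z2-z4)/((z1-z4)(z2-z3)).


Step 1: (z1-z3)(z2-z4) = 8 * 14 = 112
Step 2: (z1-z4)(z2-z3) = 9 * 13 = 117
Step 3: Cross-ratio = 112/117 = 112/117

112/117


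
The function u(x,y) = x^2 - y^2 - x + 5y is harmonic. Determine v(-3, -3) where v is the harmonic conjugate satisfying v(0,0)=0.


Step 1: v_x = -u_y = 2y - 5
Step 2: v_y = u_x = 2x - 1
Step 3: v = 2xy - 5x - y + C
Step 4: v(0,0) = 0 => C = 0
Step 5: v(-3, -3) = 36

36


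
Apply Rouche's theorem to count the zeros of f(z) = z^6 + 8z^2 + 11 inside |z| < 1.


Step 1: On |z| = 1 the three terms have sizes |z^6| = 1^6 = 1, |8z^2| = 8*1^2 = 8, |11| = 11
Step 2: The dominant term is g(z) = 11; let h(z) = z^6 + 8z^2 so f = g + h
Step 3: On |z| = 1: |g| = 11 and |h| <= 1 + 8 = 9
Step 4: Since 11 > 9, |h| < |g| on |z| = 1, so by Rouche f has the same number of zeros as g inside |z| < 1
Step 5: g(z) = 11 is a nonzero constant with no zeros inside |z| < 1. Answer = 0

0


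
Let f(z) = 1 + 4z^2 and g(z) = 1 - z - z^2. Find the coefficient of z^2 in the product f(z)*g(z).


Step 1: z^2 term in f*g comes from: (1)*(-z^2) + (0)*(-z) + (4z^2)*(1)
Step 2: = -1 + 0 + 4
Step 3: = 3

3


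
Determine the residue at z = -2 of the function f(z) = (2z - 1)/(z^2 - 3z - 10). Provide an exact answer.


Step 1: Q(z) = z^2 - 3z - 10 = (z + 2)(z - 5)
Step 2: Q'(z) = 2z - 3
Step 3: Q'(-2) = -7, P(-2) = -5
Step 4: Res = P(-2)/Q'(-2) = -5/(-7) = 5/7

5/7


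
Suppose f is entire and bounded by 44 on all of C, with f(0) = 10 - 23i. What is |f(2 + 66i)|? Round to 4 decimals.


Step 1: By Liouville's theorem, a bounded entire function is constant.
Step 2: f(z) = f(0) = 10 - 23i for all z.
Step 3: |f(w)| = |10 - 23i| = sqrt(100 + 529)
Step 4: = 25.0799

25.0799


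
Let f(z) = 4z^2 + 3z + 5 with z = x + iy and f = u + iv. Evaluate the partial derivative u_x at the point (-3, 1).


Step 1: f(z) = 4(x+iy)^2 + 3(x+iy) + 5
Step 2: u = 4(x^2 - y^2) + 3x + 5
Step 3: u_x = 8x + 3
Step 4: At (-3, 1): u_x = -24 + 3 = -21

-21


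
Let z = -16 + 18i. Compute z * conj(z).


Step 1: conj(z) = -16 - 18i
Step 2: z * conj(z) = (-16)^2 + 18^2
Step 3: = 256 + 324 = 580

580


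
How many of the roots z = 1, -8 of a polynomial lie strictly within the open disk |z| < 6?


Step 1: Check each root:
  z = 1: |1| = 1 < 6
  z = -8: |-8| = 8 >= 6
Step 2: Count = 1

1


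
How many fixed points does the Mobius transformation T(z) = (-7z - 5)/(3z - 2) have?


Step 1: Fixed points satisfy T(z) = z
Step 2: 3z^2 + 5z + 5 = 0
Step 3: Discriminant = 5^2 - 4*3*5 = -35
Step 4: Number of fixed points = 2

2


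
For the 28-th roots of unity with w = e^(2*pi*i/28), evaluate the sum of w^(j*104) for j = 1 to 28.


Step 1: The sum sum_{j=1}^{n} w^(k*j) equals n if n | k, else 0.
Step 2: Here n = 28, k = 104
Step 3: Does n divide k? 28 | 104 -> False
Step 4: Sum = 0

0


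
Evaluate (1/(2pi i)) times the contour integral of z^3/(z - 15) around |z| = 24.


Step 1: f(z) = z^3, a = 15 is inside |z| = 24
Step 2: By Cauchy integral formula: (1/(2pi*i)) * integral = f(a)
Step 3: f(15) = 15^3 = 3375

3375


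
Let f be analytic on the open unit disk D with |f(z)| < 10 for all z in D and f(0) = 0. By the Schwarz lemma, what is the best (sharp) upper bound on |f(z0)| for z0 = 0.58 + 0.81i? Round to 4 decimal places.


Step 1: g = f/10 maps D -> D with g(0) = 0, so by the Schwarz lemma |g(z)| <= |z|, i.e. |f(z)| <= 10|z|; this is sharp (f(z) = 10z).
Step 2: |z0|^2 = 0.58^2 + 0.81^2 = 0.9925
Step 3: |z0| = sqrt(0.9925) = 0.996243
Step 4: Best bound = 10 * |z0| = 10 * 0.996243 = 9.9624

9.9624


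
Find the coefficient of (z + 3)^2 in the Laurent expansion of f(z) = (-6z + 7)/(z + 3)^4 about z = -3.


Step 1: Write the numerator in powers of (z + 3): -6z + 7 = -6(z + 3) + (-6*(-3) + 7) = -6(z + 3) + 25
Step 2: Divide by (z + 3)^4: f(z) = 25(z + 3)^(-4) - 6(z + 3)^(-3)
Step 3: This finite sum is the Laurent series of f about z = -3.
Step 4: Only the powers -4 and -3 appear, so the coefficient of (z + 3)^2 = 0

0


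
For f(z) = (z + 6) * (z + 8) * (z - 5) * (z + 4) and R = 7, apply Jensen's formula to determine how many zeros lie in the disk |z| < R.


Jensen's formula: (1/2pi)*integral log|f(Re^it)|dt = log|f(0)| + sum_{|a_k|<R} log(R/|a_k|)
Step 1: f(0) = 6 * 8 * (-5) * 4 = -960
Step 2: log|f(0)| = log|-6| + log|-8| + log|5| + log|-4| = 6.8669
Step 3: Zeros inside |z| < 7: -6, 5, -4
Step 4: Jensen sum = log(7/6) + log(7/5) + log(7/4) = 1.0502
Step 5: n(R) = number of terms in the Jensen sum = count of zeros inside |z| < 7 = 3

3


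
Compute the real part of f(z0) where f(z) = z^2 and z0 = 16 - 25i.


Step 1: z0 = 16 - 25i
Step 2: z0^2 = 16^2 - (-25)^2 - 800i
Step 3: real part = 256 - 625 = -369

-369


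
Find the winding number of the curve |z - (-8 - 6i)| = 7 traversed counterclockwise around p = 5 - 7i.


Step 1: Center c = (-8, -6), radius = 7
Step 2: |p - c|^2 = 13^2 + (-1)^2 = 170
Step 3: r^2 = 49
Step 4: |p-c| > r so winding number = 0

0


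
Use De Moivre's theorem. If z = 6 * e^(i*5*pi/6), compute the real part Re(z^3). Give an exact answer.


Step 1: By De Moivre's theorem, z^3 = 6^3 * e^(i*3*5*pi/6) = 216 * (cos(5*pi/2) + i*sin(5*pi/2))
Step 2: |z|^3 = 6^3 = 216
Step 3: Reduce the angle mod 2*pi: 5*pi/2 - 2*pi = pi/2
Step 4: cos(pi/2) = 0
Step 5: Re(z^3) = 216 * 0 = 0

0


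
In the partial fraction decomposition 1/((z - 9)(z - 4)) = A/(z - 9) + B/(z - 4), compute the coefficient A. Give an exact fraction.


Step 1: Multiply both sides by (z - 9) and set z = 9
Step 2: A = 1 / (9 - 4)
Step 3: A = 1 / 5
Step 4: A = 1/5

1/5


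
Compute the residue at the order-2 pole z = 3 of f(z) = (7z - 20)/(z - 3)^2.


Step 1: Pole of order 2 at z = 3
Step 2: Res = lim d/dz [(z - 3)^2 * f(z)] as z -> 3
Step 3: (z - 3)^2 * f(z) = 7z - 20
Step 4: d/dz[7z - 20] = 7

7


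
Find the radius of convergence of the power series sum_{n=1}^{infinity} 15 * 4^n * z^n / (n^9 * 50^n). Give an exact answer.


Step 1: General term a_n = 15 * 4^n / (n^9 * 50^n)
Step 2: By the root test, |a_n|^(1/n) = 15^(1/n) * 4 / (n^(9/n) * 50) -> 4/50 as n -> infinity (since 15^(1/n) -> 1 and n^(9/n) -> 1)
Step 3: R = 1/lim|a_n|^(1/n) = 50/4 = 25/2

25/2


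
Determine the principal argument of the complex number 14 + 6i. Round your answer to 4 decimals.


Step 1: z = 14 + 6i
Step 2: arg(z) = atan2(6, 14)
Step 3: arg(z) = 0.4049

0.4049


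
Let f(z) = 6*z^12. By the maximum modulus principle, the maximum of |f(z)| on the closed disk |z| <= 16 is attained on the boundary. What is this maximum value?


Step 1: On |z| = 16, |f(z)| = 6 * |z|^12 = 6 * 16^12
Step 2: By maximum modulus principle, maximum is on boundary.
Step 3: Maximum = 6 * 281474976710656 = 1688849860263936

1688849860263936


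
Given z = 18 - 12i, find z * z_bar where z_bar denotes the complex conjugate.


Step 1: conj(z) = 18 + 12i
Step 2: z * conj(z) = 18^2 + (-12)^2
Step 3: = 324 + 144 = 468

468


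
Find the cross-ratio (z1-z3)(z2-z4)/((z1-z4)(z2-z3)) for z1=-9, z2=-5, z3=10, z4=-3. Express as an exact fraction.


Step 1: (z1-z3)(z2-z4) = (-19) * (-2) = 38
Step 2: (z1-z4)(z2-z3) = (-6) * (-15) = 90
Step 3: Cross-ratio = 38/90 = 19/45

19/45


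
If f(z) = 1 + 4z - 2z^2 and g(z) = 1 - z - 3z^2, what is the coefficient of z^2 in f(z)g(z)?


Step 1: z^2 term in f*g comes from: (1)*(-3z^2) + (4z)*(-z) + (-2z^2)*(1)
Step 2: = -3 - 4 - 2
Step 3: = -9

-9


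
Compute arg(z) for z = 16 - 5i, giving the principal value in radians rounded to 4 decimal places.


Step 1: z = 16 - 5i
Step 2: arg(z) = atan2(-5, 16)
Step 3: arg(z) = -0.3029

-0.3029


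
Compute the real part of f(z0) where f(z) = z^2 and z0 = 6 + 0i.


Step 1: z0 = 6 + 0i
Step 2: z0^2 = 6^2 - 0^2 + 0i
Step 3: real part = 36 - 0 = 36

36


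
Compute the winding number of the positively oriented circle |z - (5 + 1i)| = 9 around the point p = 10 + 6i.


Step 1: Center c = (5, 1), radius = 9
Step 2: |p - c|^2 = 5^2 + 5^2 = 50
Step 3: r^2 = 81
Step 4: |p-c| < r so winding number = 1

1


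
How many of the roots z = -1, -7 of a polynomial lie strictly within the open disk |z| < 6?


Step 1: Check each root:
  z = -1: |-1| = 1 < 6
  z = -7: |-7| = 7 >= 6
Step 2: Count = 1

1


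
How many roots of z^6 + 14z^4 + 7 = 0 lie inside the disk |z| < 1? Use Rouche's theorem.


Step 1: On |z| = 1 the three terms have sizes |z^6| = 1^6 = 1, |14z^4| = 14*1^4 = 14, |7| = 7
Step 2: The dominant term is g(z) = 14z^4; let h(z) = z^6 + 7 so f = g + h
Step 3: On |z| = 1: |g| = 14 and |h| <= 1 + 7 = 8
Step 4: Since 14 > 8, |h| < |g| on |z| = 1, so by Rouche f has the same number of zeros as g inside |z| < 1
Step 5: g(z) = 14z^4 has 4 zeros (at the origin, multiplicity 4) inside |z| < 1. Answer = 4

4


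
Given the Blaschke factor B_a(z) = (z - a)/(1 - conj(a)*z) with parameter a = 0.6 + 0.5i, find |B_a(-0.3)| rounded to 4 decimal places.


Step 1: Numerator z0 - a = -0.3 - (0.6 + 0.5i) = -0.9 - 0.5i
Step 2: Denominator 1 - conj(a)*z0 = 1 - (0.6 - 0.5i)*(-0.3) = 1.18 - 0.15i
Step 3: |z0 - a|^2 = (-0.9)^2 + (-0.5)^2 = 1.06; |1 - conj(a)*z0|^2 = 1.18^2 + (-0.15)^2 = 1.4149
Step 4: |B_a(-0.3)| = sqrt(1.06 / 1.4149) = sqrt(0.74917)
Step 5: = 0.8655

0.8655


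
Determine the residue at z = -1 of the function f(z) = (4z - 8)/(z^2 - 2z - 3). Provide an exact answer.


Step 1: Q(z) = z^2 - 2z - 3 = (z + 1)(z - 3)
Step 2: Q'(z) = 2z - 2
Step 3: Q'(-1) = -4, P(-1) = -12
Step 4: Res = P(-1)/Q'(-1) = -12/(-4) = 3

3


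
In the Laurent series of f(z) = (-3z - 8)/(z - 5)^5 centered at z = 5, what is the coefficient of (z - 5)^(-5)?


Step 1: Write the numerator in powers of (z - 5): -3z - 8 = -3(z - 5) + (-3*5 - 8) = -3(z - 5) - 23
Step 2: Divide by (z - 5)^5: f(z) = -23(z - 5)^(-5) - 3(z - 5)^(-4)
Step 3: This finite sum is the Laurent series of f about z = 5.
Step 4: Coefficient of (z - 5)^(-5) = -3*5 - 8 = -23

-23


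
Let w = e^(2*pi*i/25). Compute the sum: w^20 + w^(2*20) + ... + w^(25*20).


Step 1: The sum sum_{j=1}^{n} w^(k*j) equals n if n | k, else 0.
Step 2: Here n = 25, k = 20
Step 3: Does n divide k? 25 | 20 -> False
Step 4: Sum = 0

0


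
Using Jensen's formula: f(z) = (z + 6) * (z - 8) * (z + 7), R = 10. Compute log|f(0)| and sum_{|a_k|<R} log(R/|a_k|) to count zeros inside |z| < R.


Jensen's formula: (1/2pi)*integral log|f(Re^it)|dt = log|f(0)| + sum_{|a_k|<R} log(R/|a_k|)
Step 1: f(0) = 6 * (-8) * 7 = -336
Step 2: log|f(0)| = log|-6| + log|8| + log|-7| = 5.8171
Step 3: Zeros inside |z| < 10: -6, 8, -7
Step 4: Jensen sum = log(10/6) + log(10/8) + log(10/7) = 1.0906
Step 5: n(R) = number of terms in the Jensen sum = count of zeros inside |z| < 10 = 3

3


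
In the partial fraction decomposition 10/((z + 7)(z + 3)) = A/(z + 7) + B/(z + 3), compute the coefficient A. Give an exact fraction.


Step 1: Multiply both sides by (z + 7) and set z = -7
Step 2: A = 10 / (-7 + 3)
Step 3: A = 10 / (-4)
Step 4: A = -5/2

-5/2


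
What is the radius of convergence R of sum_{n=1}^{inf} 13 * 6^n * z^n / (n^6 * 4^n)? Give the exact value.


Step 1: General term a_n = 13 * 6^n / (n^6 * 4^n)
Step 2: By the root test, |a_n|^(1/n) = 13^(1/n) * 6 / (n^(6/n) * 4) -> 6/4 as n -> infinity (since 13^(1/n) -> 1 and n^(6/n) -> 1)
Step 3: R = 1/lim|a_n|^(1/n) = 4/6 = 2/3

2/3


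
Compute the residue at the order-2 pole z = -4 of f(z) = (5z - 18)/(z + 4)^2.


Step 1: Pole of order 2 at z = -4
Step 2: Res = lim d/dz [(z + 4)^2 * f(z)] as z -> -4
Step 3: (z + 4)^2 * f(z) = 5z - 18
Step 4: d/dz[5z - 18] = 5

5


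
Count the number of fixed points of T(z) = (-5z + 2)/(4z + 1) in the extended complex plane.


Step 1: Fixed points satisfy T(z) = z
Step 2: 4z^2 + 6z - 2 = 0
Step 3: Discriminant = 6^2 - 4*4*(-2) = 68
Step 4: Number of fixed points = 2

2


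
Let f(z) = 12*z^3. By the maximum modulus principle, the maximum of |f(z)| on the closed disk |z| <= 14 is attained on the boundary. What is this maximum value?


Step 1: On |z| = 14, |f(z)| = 12 * |z|^3 = 12 * 14^3
Step 2: By maximum modulus principle, maximum is on boundary.
Step 3: Maximum = 12 * 2744 = 32928

32928


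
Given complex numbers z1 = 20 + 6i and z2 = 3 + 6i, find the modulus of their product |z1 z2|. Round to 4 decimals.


Step 1: |z1| = sqrt(20^2 + 6^2) = sqrt(436)
Step 2: |z2| = sqrt(3^2 + 6^2) = sqrt(45)
Step 3: |z1*z2| = |z1|*|z2| = sqrt(436) * sqrt(45) = sqrt(436 * 45) = sqrt(19620)
Step 4: = 140.0714

140.0714


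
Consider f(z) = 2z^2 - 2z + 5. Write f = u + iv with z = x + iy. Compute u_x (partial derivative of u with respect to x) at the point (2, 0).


Step 1: f(z) = 2(x+iy)^2 - 2(x+iy) + 5
Step 2: u = 2(x^2 - y^2) - 2x + 5
Step 3: u_x = 4x - 2
Step 4: At (2, 0): u_x = 8 - 2 = 6

6


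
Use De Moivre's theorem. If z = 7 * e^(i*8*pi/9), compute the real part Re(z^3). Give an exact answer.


Step 1: By De Moivre's theorem, z^3 = 7^3 * e^(i*3*8*pi/9) = 343 * (cos(8*pi/3) + i*sin(8*pi/3))
Step 2: |z|^3 = 7^3 = 343
Step 3: Reduce the angle mod 2*pi: 8*pi/3 - 2*pi = 2*pi/3
Step 4: cos(2*pi/3) = -1/2
Step 5: Re(z^3) = 343 * (-1/2) = -343/2

-343/2


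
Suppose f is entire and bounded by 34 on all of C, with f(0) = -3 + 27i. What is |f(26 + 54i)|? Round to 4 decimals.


Step 1: By Liouville's theorem, a bounded entire function is constant.
Step 2: f(z) = f(0) = -3 + 27i for all z.
Step 3: |f(w)| = |-3 + 27i| = sqrt(9 + 729)
Step 4: = 27.1662

27.1662


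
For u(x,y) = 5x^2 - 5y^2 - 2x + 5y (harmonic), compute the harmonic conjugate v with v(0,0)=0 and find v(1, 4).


Step 1: v_x = -u_y = 10y - 5
Step 2: v_y = u_x = 10x - 2
Step 3: v = 10xy - 5x - 2y + C
Step 4: v(0,0) = 0 => C = 0
Step 5: v(1, 4) = 27

27


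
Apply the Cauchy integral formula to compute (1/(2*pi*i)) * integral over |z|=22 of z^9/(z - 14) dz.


Step 1: f(z) = z^9, a = 14 is inside |z| = 22
Step 2: By Cauchy integral formula: (1/(2pi*i)) * integral = f(a)
Step 3: f(14) = 14^9 = 20661046784

20661046784


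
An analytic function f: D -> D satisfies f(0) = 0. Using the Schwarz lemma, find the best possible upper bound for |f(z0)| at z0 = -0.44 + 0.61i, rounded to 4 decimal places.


Step 1: Schwarz lemma: if f: D -> D is analytic with f(0) = 0, then |f(z)| <= |z| for all z in D, and this is sharp (f(z) = z).
Step 2: |z0|^2 = (-0.44)^2 + 0.61^2 = 0.5657
Step 3: |z0| = sqrt(0.5657) = 0.75213
Step 4: Best bound = |z0| = 0.7521

0.7521


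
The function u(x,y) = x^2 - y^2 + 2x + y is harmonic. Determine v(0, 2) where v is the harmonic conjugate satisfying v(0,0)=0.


Step 1: v_x = -u_y = 2y - 1
Step 2: v_y = u_x = 2x + 2
Step 3: v = 2xy - x + 2y + C
Step 4: v(0,0) = 0 => C = 0
Step 5: v(0, 2) = 4

4


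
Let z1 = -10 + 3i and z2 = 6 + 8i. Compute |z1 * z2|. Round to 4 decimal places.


Step 1: |z1| = sqrt((-10)^2 + 3^2) = sqrt(109)
Step 2: |z2| = sqrt(6^2 + 8^2) = sqrt(100)
Step 3: |z1*z2| = |z1|*|z2| = sqrt(109) * sqrt(100) = sqrt(109 * 100) = sqrt(10900)
Step 4: = 104.4031

104.4031


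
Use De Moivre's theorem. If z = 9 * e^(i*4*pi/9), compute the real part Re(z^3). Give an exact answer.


Step 1: By De Moivre's theorem, z^3 = 9^3 * e^(i*3*4*pi/9) = 729 * (cos(4*pi/3) + i*sin(4*pi/3))
Step 2: |z|^3 = 9^3 = 729
Step 3: The angle 4*pi/3 already lies in [0, 2*pi)
Step 4: cos(4*pi/3) = -1/2
Step 5: Re(z^3) = 729 * (-1/2) = -729/2

-729/2


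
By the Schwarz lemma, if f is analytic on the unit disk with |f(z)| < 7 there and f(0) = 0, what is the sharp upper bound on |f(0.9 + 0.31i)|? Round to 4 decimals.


Step 1: g = f/7 maps D -> D with g(0) = 0, so by the Schwarz lemma |g(z)| <= |z|, i.e. |f(z)| <= 7|z|; this is sharp (f(z) = 7z).
Step 2: |z0|^2 = 0.9^2 + 0.31^2 = 0.9061
Step 3: |z0| = sqrt(0.9061) = 0.951893
Step 4: Best bound = 7 * |z0| = 7 * 0.951893 = 6.6632

6.6632


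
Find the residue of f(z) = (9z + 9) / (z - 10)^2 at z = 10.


Step 1: Pole of order 2 at z = 10
Step 2: Res = lim d/dz [(z - 10)^2 * f(z)] as z -> 10
Step 3: (z - 10)^2 * f(z) = 9z + 9
Step 4: d/dz[9z + 9] = 9

9


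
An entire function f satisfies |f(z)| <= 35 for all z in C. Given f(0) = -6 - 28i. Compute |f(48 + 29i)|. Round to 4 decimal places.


Step 1: By Liouville's theorem, a bounded entire function is constant.
Step 2: f(z) = f(0) = -6 - 28i for all z.
Step 3: |f(w)| = |-6 - 28i| = sqrt(36 + 784)
Step 4: = 28.6356

28.6356


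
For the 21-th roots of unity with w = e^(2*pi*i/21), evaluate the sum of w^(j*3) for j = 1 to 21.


Step 1: The sum sum_{j=1}^{n} w^(k*j) equals n if n | k, else 0.
Step 2: Here n = 21, k = 3
Step 3: Does n divide k? 21 | 3 -> False
Step 4: Sum = 0

0


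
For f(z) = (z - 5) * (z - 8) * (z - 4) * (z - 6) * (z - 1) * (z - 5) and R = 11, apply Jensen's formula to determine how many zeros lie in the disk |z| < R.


Jensen's formula: (1/2pi)*integral log|f(Re^it)|dt = log|f(0)| + sum_{|a_k|<R} log(R/|a_k|)
Step 1: f(0) = (-5) * (-8) * (-4) * (-6) * (-1) * (-5) = 4800
Step 2: log|f(0)| = log|5| + log|8| + log|4| + log|6| + log|1| + log|5| = 8.4764
Step 3: Zeros inside |z| < 11: 5, 8, 4, 6, 1, 5
Step 4: Jensen sum = log(11/5) + log(11/8) + log(11/4) + log(11/6) + log(11/1) + log(11/5) = 5.911
Step 5: n(R) = number of terms in the Jensen sum = count of zeros inside |z| < 11 = 6

6


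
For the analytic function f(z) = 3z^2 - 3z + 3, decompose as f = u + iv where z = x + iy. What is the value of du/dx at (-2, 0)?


Step 1: f(z) = 3(x+iy)^2 - 3(x+iy) + 3
Step 2: u = 3(x^2 - y^2) - 3x + 3
Step 3: u_x = 6x - 3
Step 4: At (-2, 0): u_x = -12 - 3 = -15

-15


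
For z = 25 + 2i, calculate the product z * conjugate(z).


Step 1: conj(z) = 25 - 2i
Step 2: z * conj(z) = 25^2 + 2^2
Step 3: = 625 + 4 = 629

629


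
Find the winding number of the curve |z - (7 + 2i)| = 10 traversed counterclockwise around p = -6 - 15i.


Step 1: Center c = (7, 2), radius = 10
Step 2: |p - c|^2 = (-13)^2 + (-17)^2 = 458
Step 3: r^2 = 100
Step 4: |p-c| > r so winding number = 0

0


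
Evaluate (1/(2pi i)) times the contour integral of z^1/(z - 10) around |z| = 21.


Step 1: f(z) = z^1, a = 10 is inside |z| = 21
Step 2: By Cauchy integral formula: (1/(2pi*i)) * integral = f(a)
Step 3: f(10) = 10^1 = 10

10


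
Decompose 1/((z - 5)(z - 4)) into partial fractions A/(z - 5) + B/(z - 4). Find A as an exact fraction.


Step 1: Multiply both sides by (z - 5) and set z = 5
Step 2: A = 1 / (5 - 4)
Step 3: A = 1 / 1
Step 4: A = 1

1
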